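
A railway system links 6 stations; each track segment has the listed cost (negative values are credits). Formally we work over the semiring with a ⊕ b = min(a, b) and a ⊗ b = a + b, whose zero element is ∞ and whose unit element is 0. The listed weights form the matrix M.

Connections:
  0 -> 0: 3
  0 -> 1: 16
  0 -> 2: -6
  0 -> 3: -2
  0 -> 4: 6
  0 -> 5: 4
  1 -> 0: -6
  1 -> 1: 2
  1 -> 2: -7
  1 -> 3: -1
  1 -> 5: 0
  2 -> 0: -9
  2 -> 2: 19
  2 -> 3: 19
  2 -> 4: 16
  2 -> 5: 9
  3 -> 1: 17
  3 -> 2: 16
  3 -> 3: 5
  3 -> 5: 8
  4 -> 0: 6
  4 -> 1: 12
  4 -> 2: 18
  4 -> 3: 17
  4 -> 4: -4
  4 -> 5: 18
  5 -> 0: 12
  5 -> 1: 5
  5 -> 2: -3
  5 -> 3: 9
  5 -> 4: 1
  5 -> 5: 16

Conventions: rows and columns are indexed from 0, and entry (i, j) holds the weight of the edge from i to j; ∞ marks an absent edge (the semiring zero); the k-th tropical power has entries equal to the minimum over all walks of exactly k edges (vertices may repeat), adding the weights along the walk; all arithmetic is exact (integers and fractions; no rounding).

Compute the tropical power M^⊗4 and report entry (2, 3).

M^⊗2:
  [-15, 9, -3, 1, 2, 3]
  [-16, 4, -12, -8, 0, -2]
  [-6, 7, -15, -11, -3, -5]
  [7, 13, 5, 10, 9, 13]
  [2, 8, 0, 4, -8, 10]
  [-12, 7, -2, 4, -3, 5]
M^⊗3:
  [-12, 1, -21, -17, -9, -11]
  [-21, 0, -22, -18, -10, -12]
  [-24, 0, -12, -8, -7, -6]
  [-4, 15, 1, 5, 5, 11]
  [-9, 4, -4, 0, -12, 6]
  [-11, 4, -18, -14, -7, -8]
M^⊗4:
  [-30, -6, -18, -14, -13, -12]
  [-31, -7, -27, -23, -15, -17]
  [-21, -8, -30, -26, -18, -20]
  [-8, 12, -10, -6, 1, 0]
  [-13, 0, -15, -11, -16, -5]
  [-27, -3, -17, -13, -11, -9]
Key observation: the optimum is the walk 2->0->2->0->3, with weight (-9) + (-6) + (-9) + (-2) = -26.
Optimal value attained by: walk 2->0->2->0->3.
Answer: (M^⊗4)[2][3] = -26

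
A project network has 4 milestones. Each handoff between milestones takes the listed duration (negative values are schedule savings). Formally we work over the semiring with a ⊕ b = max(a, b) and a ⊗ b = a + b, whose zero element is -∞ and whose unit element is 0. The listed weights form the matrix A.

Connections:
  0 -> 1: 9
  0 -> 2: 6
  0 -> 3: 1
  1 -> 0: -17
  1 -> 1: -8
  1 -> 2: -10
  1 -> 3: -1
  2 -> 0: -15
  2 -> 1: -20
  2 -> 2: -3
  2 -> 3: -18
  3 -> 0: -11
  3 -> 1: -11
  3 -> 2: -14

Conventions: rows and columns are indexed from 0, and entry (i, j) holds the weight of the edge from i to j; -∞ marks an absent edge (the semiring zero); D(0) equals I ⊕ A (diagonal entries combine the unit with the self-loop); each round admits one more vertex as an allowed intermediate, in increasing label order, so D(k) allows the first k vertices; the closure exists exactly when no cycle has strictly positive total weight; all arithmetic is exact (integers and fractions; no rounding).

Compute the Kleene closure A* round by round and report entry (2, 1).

D(0):
  [0, 9, 6, 1]
  [-17, 0, -10, -1]
  [-15, -20, 0, -18]
  [-11, -11, -14, 0]
D(1):
  [0, 9, 6, 1]
  [-17, 0, -10, -1]
  [-15, -6, 0, -14]
  [-11, -2, -5, 0]
D(2):
  [0, 9, 6, 8]
  [-17, 0, -10, -1]
  [-15, -6, 0, -7]
  [-11, -2, -5, 0]
D(3):
  [0, 9, 6, 8]
  [-17, 0, -10, -1]
  [-15, -6, 0, -7]
  [-11, -2, -5, 0]
D(4):
  [0, 9, 6, 8]
  [-12, 0, -6, -1]
  [-15, -6, 0, -7]
  [-11, -2, -5, 0]
Answer: A*[2][1] = -6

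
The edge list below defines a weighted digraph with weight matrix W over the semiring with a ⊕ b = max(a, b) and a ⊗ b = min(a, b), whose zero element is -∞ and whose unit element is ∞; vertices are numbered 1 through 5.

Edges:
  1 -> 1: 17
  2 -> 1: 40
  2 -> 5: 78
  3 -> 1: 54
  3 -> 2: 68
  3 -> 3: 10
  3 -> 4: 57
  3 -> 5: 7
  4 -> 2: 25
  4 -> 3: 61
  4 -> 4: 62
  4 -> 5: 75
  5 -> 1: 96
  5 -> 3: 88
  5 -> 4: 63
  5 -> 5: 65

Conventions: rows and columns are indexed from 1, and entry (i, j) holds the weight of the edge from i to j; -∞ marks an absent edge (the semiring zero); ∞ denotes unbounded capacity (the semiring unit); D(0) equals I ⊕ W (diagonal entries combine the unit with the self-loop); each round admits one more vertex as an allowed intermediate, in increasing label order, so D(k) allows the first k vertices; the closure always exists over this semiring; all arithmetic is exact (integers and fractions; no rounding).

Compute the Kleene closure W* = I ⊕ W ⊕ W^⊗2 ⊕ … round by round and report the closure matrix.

D(0):
  [∞, -∞, -∞, -∞, -∞]
  [40, ∞, -∞, -∞, 78]
  [54, 68, ∞, 57, 7]
  [-∞, 25, 61, ∞, 75]
  [96, -∞, 88, 63, ∞]
D(1):
  [∞, -∞, -∞, -∞, -∞]
  [40, ∞, -∞, -∞, 78]
  [54, 68, ∞, 57, 7]
  [-∞, 25, 61, ∞, 75]
  [96, -∞, 88, 63, ∞]
D(2):
  [∞, -∞, -∞, -∞, -∞]
  [40, ∞, -∞, -∞, 78]
  [54, 68, ∞, 57, 68]
  [25, 25, 61, ∞, 75]
  [96, -∞, 88, 63, ∞]
D(3):
  [∞, -∞, -∞, -∞, -∞]
  [40, ∞, -∞, -∞, 78]
  [54, 68, ∞, 57, 68]
  [54, 61, 61, ∞, 75]
  [96, 68, 88, 63, ∞]
D(4):
  [∞, -∞, -∞, -∞, -∞]
  [40, ∞, -∞, -∞, 78]
  [54, 68, ∞, 57, 68]
  [54, 61, 61, ∞, 75]
  [96, 68, 88, 63, ∞]
D(5):
  [∞, -∞, -∞, -∞, -∞]
  [78, ∞, 78, 63, 78]
  [68, 68, ∞, 63, 68]
  [75, 68, 75, ∞, 75]
  [96, 68, 88, 63, ∞]
Answer: W* = [[∞, -∞, -∞, -∞, -∞], [78, ∞, 78, 63, 78], [68, 68, ∞, 63, 68], [75, 68, 75, ∞, 75], [96, 68, 88, 63, ∞]]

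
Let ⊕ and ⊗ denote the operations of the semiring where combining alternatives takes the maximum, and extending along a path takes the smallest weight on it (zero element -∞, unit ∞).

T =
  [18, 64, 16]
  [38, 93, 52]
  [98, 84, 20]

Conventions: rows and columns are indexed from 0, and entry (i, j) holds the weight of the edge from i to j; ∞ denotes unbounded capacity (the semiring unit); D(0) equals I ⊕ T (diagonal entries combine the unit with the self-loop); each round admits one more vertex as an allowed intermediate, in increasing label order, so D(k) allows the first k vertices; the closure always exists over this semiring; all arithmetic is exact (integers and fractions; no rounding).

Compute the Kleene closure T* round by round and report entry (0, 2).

D(0):
  [∞, 64, 16]
  [38, ∞, 52]
  [98, 84, ∞]
D(1):
  [∞, 64, 16]
  [38, ∞, 52]
  [98, 84, ∞]
D(2):
  [∞, 64, 52]
  [38, ∞, 52]
  [98, 84, ∞]
D(3):
  [∞, 64, 52]
  [52, ∞, 52]
  [98, 84, ∞]
Answer: T*[0][2] = 52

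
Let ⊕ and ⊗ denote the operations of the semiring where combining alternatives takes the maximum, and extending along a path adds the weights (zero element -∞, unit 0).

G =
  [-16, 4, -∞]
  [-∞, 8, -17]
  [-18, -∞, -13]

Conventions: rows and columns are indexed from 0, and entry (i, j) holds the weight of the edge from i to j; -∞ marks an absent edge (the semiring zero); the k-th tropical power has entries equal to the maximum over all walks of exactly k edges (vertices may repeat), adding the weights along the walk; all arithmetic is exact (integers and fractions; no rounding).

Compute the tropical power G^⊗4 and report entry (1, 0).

G^⊗2:
  [-32, 12, -13]
  [-35, 16, -9]
  [-31, -14, -26]
G^⊗3:
  [-31, 20, -5]
  [-27, 24, -1]
  [-44, -6, -31]
G^⊗4:
  [-23, 28, 3]
  [-19, 32, 7]
  [-49, 2, -23]
Key observation: the optimum is the walk 1->1->1->2->0, with weight 8 + 8 + (-17) + (-18) = -19.
Optimal value attained by: walk 1->1->1->2->0.
Answer: (G^⊗4)[1][0] = -19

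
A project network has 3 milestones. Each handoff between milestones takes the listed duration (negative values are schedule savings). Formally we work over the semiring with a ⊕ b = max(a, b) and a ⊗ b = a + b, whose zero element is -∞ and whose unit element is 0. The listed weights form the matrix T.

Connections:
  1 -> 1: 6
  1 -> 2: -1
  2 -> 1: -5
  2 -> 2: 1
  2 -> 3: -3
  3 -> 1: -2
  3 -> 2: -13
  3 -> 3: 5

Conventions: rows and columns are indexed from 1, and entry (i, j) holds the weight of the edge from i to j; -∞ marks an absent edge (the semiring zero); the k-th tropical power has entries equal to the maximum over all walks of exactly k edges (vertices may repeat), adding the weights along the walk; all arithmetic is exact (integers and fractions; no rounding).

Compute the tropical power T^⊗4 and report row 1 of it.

T^⊗2:
  [12, 5, -4]
  [1, 2, 2]
  [4, -3, 10]
T^⊗3:
  [18, 11, 2]
  [7, 3, 7]
  [10, 3, 15]
T^⊗4:
  [24, 17, 8]
  [13, 6, 12]
  [16, 9, 20]
Answer: row 1 of T^⊗4 = [24, 17, 8]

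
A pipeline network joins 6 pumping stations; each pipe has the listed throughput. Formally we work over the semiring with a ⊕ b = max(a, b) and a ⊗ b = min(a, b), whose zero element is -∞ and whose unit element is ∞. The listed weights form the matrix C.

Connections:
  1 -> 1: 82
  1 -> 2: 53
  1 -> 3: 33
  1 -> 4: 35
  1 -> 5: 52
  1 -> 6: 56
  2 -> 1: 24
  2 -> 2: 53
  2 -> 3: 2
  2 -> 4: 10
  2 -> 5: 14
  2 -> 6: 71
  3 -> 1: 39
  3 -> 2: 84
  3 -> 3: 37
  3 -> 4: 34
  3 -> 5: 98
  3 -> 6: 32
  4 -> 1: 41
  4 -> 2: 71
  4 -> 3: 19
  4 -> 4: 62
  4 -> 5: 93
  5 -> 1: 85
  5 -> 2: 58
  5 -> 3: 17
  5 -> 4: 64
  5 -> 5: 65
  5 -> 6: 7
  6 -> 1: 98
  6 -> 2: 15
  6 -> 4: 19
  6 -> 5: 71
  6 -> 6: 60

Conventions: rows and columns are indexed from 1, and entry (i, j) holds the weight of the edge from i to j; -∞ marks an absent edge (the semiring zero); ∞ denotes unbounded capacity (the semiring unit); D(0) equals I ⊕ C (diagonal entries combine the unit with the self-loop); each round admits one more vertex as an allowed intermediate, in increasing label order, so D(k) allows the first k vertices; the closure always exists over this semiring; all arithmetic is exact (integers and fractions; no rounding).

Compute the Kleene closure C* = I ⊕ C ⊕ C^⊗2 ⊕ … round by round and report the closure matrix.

D(0):
  [∞, 53, 33, 35, 52, 56]
  [24, ∞, 2, 10, 14, 71]
  [39, 84, ∞, 34, 98, 32]
  [41, 71, 19, ∞, 93, -∞]
  [85, 58, 17, 64, ∞, 7]
  [98, 15, -∞, 19, 71, ∞]
D(1):
  [∞, 53, 33, 35, 52, 56]
  [24, ∞, 24, 24, 24, 71]
  [39, 84, ∞, 35, 98, 39]
  [41, 71, 33, ∞, 93, 41]
  [85, 58, 33, 64, ∞, 56]
  [98, 53, 33, 35, 71, ∞]
D(2):
  [∞, 53, 33, 35, 52, 56]
  [24, ∞, 24, 24, 24, 71]
  [39, 84, ∞, 35, 98, 71]
  [41, 71, 33, ∞, 93, 71]
  [85, 58, 33, 64, ∞, 58]
  [98, 53, 33, 35, 71, ∞]
D(3):
  [∞, 53, 33, 35, 52, 56]
  [24, ∞, 24, 24, 24, 71]
  [39, 84, ∞, 35, 98, 71]
  [41, 71, 33, ∞, 93, 71]
  [85, 58, 33, 64, ∞, 58]
  [98, 53, 33, 35, 71, ∞]
D(4):
  [∞, 53, 33, 35, 52, 56]
  [24, ∞, 24, 24, 24, 71]
  [39, 84, ∞, 35, 98, 71]
  [41, 71, 33, ∞, 93, 71]
  [85, 64, 33, 64, ∞, 64]
  [98, 53, 33, 35, 71, ∞]
D(5):
  [∞, 53, 33, 52, 52, 56]
  [24, ∞, 24, 24, 24, 71]
  [85, 84, ∞, 64, 98, 71]
  [85, 71, 33, ∞, 93, 71]
  [85, 64, 33, 64, ∞, 64]
  [98, 64, 33, 64, 71, ∞]
D(6):
  [∞, 56, 33, 56, 56, 56]
  [71, ∞, 33, 64, 71, 71]
  [85, 84, ∞, 64, 98, 71]
  [85, 71, 33, ∞, 93, 71]
  [85, 64, 33, 64, ∞, 64]
  [98, 64, 33, 64, 71, ∞]
Answer: C* = [[∞, 56, 33, 56, 56, 56], [71, ∞, 33, 64, 71, 71], [85, 84, ∞, 64, 98, 71], [85, 71, 33, ∞, 93, 71], [85, 64, 33, 64, ∞, 64], [98, 64, 33, 64, 71, ∞]]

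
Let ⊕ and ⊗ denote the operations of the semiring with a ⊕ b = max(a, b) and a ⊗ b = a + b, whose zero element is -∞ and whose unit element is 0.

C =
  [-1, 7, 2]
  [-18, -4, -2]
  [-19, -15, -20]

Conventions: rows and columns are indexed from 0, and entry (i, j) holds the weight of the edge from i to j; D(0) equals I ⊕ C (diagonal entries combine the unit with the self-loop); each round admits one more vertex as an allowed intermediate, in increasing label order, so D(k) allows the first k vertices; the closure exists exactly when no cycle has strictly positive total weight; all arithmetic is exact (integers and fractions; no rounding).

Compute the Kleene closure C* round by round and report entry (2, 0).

D(0):
  [0, 7, 2]
  [-18, 0, -2]
  [-19, -15, 0]
D(1):
  [0, 7, 2]
  [-18, 0, -2]
  [-19, -12, 0]
D(2):
  [0, 7, 5]
  [-18, 0, -2]
  [-19, -12, 0]
D(3):
  [0, 7, 5]
  [-18, 0, -2]
  [-19, -12, 0]
Answer: C*[2][0] = -19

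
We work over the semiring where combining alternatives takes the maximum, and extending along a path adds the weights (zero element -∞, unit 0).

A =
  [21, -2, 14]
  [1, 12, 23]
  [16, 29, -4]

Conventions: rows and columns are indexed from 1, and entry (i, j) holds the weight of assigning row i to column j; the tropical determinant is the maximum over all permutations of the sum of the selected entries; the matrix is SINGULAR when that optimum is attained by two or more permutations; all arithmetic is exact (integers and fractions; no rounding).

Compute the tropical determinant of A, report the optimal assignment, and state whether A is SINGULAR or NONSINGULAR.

σ = (1, 2, 3): 21 + 12 + (-4) = 29
σ = (1, 3, 2): 21 + 23 + 29 = 73
σ = (2, 1, 3): (-2) + 1 + (-4) = -5
σ = (2, 3, 1): (-2) + 23 + 16 = 37
σ = (3, 1, 2): 14 + 1 + 29 = 44
σ = (3, 2, 1): 14 + 12 + 16 = 42
Optimal value attained by: σ = (1, 3, 2).
Answer: det⊕(A) = 73; verdict: NONSINGULAR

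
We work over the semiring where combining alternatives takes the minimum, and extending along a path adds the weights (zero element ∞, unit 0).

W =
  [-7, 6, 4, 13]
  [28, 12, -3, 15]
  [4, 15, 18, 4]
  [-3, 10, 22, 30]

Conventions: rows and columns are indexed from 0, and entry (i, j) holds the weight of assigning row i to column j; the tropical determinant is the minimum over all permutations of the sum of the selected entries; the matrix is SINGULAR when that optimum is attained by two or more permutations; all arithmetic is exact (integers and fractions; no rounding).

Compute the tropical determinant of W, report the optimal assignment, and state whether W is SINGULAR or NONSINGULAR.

σ = (0, 1, 2, 3): (-7) + 12 + 18 + 30 = 53
σ = (0, 1, 3, 2): (-7) + 12 + 4 + 22 = 31
σ = (0, 2, 1, 3): (-7) + (-3) + 15 + 30 = 35
σ = (0, 2, 3, 1): (-7) + (-3) + 4 + 10 = 4
σ = (0, 3, 1, 2): (-7) + 15 + 15 + 22 = 45
σ = (0, 3, 2, 1): (-7) + 15 + 18 + 10 = 36
σ = (1, 0, 2, 3): 6 + 28 + 18 + 30 = 82
σ = (1, 0, 3, 2): 6 + 28 + 4 + 22 = 60
σ = (1, 2, 0, 3): 6 + (-3) + 4 + 30 = 37
σ = (1, 2, 3, 0): 6 + (-3) + 4 + (-3) = 4
σ = (1, 3, 0, 2): 6 + 15 + 4 + 22 = 47
σ = (1, 3, 2, 0): 6 + 15 + 18 + (-3) = 36
σ = (2, 0, 1, 3): 4 + 28 + 15 + 30 = 77
σ = (2, 0, 3, 1): 4 + 28 + 4 + 10 = 46
σ = (2, 1, 0, 3): 4 + 12 + 4 + 30 = 50
σ = (2, 1, 3, 0): 4 + 12 + 4 + (-3) = 17
σ = (2, 3, 0, 1): 4 + 15 + 4 + 10 = 33
σ = (2, 3, 1, 0): 4 + 15 + 15 + (-3) = 31
σ = (3, 0, 1, 2): 13 + 28 + 15 + 22 = 78
σ = (3, 0, 2, 1): 13 + 28 + 18 + 10 = 69
σ = (3, 1, 0, 2): 13 + 12 + 4 + 22 = 51
σ = (3, 1, 2, 0): 13 + 12 + 18 + (-3) = 40
σ = (3, 2, 0, 1): 13 + (-3) + 4 + 10 = 24
σ = (3, 2, 1, 0): 13 + (-3) + 15 + (-3) = 22
Optimal value attained by: σ = (0, 2, 3, 1).
Answer: det⊕(W) = 4; verdict: SINGULAR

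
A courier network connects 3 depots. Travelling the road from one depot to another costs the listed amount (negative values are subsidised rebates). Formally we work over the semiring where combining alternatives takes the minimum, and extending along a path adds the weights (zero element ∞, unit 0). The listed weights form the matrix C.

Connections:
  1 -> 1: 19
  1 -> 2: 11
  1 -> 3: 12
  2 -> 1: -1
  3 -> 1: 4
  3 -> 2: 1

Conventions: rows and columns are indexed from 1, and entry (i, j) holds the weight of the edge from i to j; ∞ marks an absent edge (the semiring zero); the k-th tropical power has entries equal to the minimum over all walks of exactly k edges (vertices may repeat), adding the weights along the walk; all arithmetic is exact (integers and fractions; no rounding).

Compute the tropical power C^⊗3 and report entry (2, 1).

C^⊗2:
  [10, 13, 31]
  [18, 10, 11]
  [0, 15, 16]
C^⊗3:
  [12, 21, 22]
  [9, 12, 30]
  [14, 11, 12]
Key observation: the optimum is the walk 2->1->2->1, with weight (-1) + 11 + (-1) = 9.
Optimal value attained by: walk 2->1->2->1.
Answer: (C^⊗3)[2][1] = 9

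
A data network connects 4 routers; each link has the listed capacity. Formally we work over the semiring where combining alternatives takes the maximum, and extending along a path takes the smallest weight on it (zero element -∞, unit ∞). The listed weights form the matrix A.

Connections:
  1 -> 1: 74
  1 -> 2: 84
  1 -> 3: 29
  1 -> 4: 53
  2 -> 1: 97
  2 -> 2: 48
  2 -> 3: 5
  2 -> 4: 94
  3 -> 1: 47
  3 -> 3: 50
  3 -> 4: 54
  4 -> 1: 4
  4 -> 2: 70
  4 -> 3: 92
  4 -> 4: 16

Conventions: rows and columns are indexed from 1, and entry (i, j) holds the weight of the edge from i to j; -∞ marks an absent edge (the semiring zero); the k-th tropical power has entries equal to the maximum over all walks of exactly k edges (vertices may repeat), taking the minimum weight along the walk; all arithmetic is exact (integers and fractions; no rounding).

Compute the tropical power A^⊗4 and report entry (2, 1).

A^⊗2:
  [84, 74, 53, 84]
  [74, 84, 92, 53]
  [47, 54, 54, 50]
  [70, 48, 50, 70]
A^⊗3:
  [74, 84, 84, 74]
  [84, 74, 53, 84]
  [54, 50, 50, 54]
  [70, 70, 70, 53]
A^⊗4:
  [84, 74, 74, 84]
  [74, 84, 84, 74]
  [54, 54, 54, 53]
  [70, 70, 53, 70]
Key observation: the optimum is the walk 2->1->1->2->1, with weight 97 min 74 min 84 min 97 = 74.
Optimal value attained by: walk 2->1->1->2->1.
Answer: (A^⊗4)[2][1] = 74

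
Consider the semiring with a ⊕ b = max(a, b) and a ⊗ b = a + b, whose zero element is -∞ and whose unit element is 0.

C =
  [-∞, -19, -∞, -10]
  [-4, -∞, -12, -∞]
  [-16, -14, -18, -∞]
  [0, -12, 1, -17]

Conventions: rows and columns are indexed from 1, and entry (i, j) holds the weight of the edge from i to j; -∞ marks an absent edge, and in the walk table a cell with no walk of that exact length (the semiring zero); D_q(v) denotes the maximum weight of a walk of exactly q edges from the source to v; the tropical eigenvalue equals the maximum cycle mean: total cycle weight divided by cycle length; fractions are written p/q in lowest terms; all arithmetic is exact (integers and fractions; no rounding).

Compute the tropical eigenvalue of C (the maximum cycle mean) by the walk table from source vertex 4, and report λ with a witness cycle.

q=0: [-∞, -∞, -∞, 0]
q=1: [0, -12, 1, -17]
q=2: [-15, -13, -16, -10]
q=3: [-10, -22, -9, -25]
q=4: [-25, -23, -24, -20]
Optimal cycle mean attained by: cycle 1->4->1, total (-10) + 0, length 2.
Answer: λ = -5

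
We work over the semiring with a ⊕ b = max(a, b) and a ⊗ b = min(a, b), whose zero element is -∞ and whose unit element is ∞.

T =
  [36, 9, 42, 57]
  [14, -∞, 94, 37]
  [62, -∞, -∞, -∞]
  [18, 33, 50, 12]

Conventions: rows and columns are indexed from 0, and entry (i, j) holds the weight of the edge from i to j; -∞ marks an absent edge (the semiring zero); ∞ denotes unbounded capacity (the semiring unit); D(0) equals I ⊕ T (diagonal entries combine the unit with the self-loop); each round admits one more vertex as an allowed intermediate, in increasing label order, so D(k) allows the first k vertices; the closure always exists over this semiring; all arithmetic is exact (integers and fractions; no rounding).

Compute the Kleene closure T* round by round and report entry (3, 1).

D(0):
  [∞, 9, 42, 57]
  [14, ∞, 94, 37]
  [62, -∞, ∞, -∞]
  [18, 33, 50, ∞]
D(1):
  [∞, 9, 42, 57]
  [14, ∞, 94, 37]
  [62, 9, ∞, 57]
  [18, 33, 50, ∞]
D(2):
  [∞, 9, 42, 57]
  [14, ∞, 94, 37]
  [62, 9, ∞, 57]
  [18, 33, 50, ∞]
D(3):
  [∞, 9, 42, 57]
  [62, ∞, 94, 57]
  [62, 9, ∞, 57]
  [50, 33, 50, ∞]
D(4):
  [∞, 33, 50, 57]
  [62, ∞, 94, 57]
  [62, 33, ∞, 57]
  [50, 33, 50, ∞]
Answer: T*[3][1] = 33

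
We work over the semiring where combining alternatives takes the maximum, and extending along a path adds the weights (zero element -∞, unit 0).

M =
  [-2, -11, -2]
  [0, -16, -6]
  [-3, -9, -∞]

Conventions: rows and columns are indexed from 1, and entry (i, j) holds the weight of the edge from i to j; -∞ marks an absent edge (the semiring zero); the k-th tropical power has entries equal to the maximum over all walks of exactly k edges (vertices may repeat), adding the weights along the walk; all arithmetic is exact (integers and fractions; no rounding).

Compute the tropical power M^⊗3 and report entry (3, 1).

M^⊗2:
  [-4, -11, -4]
  [-2, -11, -2]
  [-5, -14, -5]
M^⊗3:
  [-6, -13, -6]
  [-4, -11, -4]
  [-7, -14, -7]
Key observation: the optimum is the walk 3->1->1->1, with weight (-3) + (-2) + (-2) = -7.
Optimal value attained by: walk 3->1->1->1.
Answer: (M^⊗3)[3][1] = -7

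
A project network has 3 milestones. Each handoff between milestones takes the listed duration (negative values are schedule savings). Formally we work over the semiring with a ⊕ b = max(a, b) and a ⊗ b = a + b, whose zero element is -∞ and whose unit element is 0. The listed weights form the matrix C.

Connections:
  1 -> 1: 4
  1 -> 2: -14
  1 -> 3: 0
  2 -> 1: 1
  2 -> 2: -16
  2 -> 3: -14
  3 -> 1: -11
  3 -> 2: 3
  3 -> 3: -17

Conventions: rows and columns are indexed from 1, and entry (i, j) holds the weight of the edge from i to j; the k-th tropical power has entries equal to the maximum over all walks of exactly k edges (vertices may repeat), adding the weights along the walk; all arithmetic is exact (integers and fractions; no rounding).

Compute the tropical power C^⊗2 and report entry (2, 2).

C^⊗2:
  [8, 3, 4]
  [5, -11, 1]
  [4, -13, -11]
Key observation: the optimum is the walk 2->3->2, with weight (-14) + 3 = -11.
Optimal value attained by: walk 2->3->2.
Answer: (C^⊗2)[2][2] = -11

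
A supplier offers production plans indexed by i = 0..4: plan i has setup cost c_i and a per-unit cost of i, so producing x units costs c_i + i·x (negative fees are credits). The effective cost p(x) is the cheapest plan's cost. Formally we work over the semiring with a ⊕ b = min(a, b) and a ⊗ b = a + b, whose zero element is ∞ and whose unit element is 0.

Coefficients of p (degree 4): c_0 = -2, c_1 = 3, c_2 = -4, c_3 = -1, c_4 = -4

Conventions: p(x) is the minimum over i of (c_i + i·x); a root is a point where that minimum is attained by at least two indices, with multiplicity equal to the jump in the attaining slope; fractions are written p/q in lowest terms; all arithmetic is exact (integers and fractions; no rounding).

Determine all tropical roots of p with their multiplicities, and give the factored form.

hull edge (i=0, c=-2) to (i=2, c=-4): slope -1, span 2
hull edge (i=2, c=-4) to (i=4, c=-4): slope 0, span 2
Factored form: p(x) = -4 ⊗ (x ⊕ 0) ⊗ (x ⊕ 0) ⊗ (x ⊕ 1) ⊗ (x ⊕ 1)
Answer: roots = 0 (mult 2), 1 (mult 2)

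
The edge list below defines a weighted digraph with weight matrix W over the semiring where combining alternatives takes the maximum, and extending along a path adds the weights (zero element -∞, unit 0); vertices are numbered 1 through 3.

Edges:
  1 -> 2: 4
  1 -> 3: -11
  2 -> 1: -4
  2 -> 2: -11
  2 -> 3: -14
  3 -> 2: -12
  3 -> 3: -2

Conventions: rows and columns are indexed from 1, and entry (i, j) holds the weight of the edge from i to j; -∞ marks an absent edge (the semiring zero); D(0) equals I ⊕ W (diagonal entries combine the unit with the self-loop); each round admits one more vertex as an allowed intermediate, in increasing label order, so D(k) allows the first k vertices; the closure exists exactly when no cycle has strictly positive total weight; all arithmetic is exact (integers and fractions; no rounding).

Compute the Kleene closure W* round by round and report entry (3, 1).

D(0):
  [0, 4, -11]
  [-4, 0, -14]
  [-∞, -12, 0]
D(1):
  [0, 4, -11]
  [-4, 0, -14]
  [-∞, -12, 0]
D(2):
  [0, 4, -10]
  [-4, 0, -14]
  [-16, -12, 0]
D(3):
  [0, 4, -10]
  [-4, 0, -14]
  [-16, -12, 0]
Answer: W*[3][1] = -16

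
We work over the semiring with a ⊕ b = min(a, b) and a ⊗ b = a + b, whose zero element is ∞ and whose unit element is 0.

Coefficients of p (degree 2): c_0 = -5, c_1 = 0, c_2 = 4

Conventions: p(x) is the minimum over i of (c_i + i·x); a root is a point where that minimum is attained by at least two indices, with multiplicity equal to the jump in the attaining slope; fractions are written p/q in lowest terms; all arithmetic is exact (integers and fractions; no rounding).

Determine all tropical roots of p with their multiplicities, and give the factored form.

hull edge (i=0, c=-5) to (i=2, c=4): slope 9/2, span 2
Factored form: p(x) = 4 ⊗ (x ⊕ (-9/2)) ⊗ (x ⊕ (-9/2))
Answer: roots = -9/2 (mult 2)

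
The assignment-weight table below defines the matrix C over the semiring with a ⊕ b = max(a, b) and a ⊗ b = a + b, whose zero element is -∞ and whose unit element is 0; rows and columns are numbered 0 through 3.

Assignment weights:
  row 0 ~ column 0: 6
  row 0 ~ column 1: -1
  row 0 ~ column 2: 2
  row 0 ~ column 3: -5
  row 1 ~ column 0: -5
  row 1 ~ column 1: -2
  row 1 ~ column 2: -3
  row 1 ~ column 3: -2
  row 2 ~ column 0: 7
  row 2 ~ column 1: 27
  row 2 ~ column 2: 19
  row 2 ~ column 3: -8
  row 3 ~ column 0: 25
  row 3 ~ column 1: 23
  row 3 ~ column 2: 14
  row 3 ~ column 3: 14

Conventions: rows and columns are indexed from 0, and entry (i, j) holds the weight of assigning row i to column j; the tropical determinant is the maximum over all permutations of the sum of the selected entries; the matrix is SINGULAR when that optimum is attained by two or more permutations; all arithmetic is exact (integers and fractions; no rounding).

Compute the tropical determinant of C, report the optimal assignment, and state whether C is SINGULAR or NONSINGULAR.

σ = (0, 1, 2, 3): 6 + (-2) + 19 + 14 = 37
σ = (0, 1, 3, 2): 6 + (-2) + (-8) + 14 = 10
σ = (0, 2, 1, 3): 6 + (-3) + 27 + 14 = 44
σ = (0, 2, 3, 1): 6 + (-3) + (-8) + 23 = 18
σ = (0, 3, 1, 2): 6 + (-2) + 27 + 14 = 45
σ = (0, 3, 2, 1): 6 + (-2) + 19 + 23 = 46
σ = (1, 0, 2, 3): (-1) + (-5) + 19 + 14 = 27
σ = (1, 0, 3, 2): (-1) + (-5) + (-8) + 14 = 0
σ = (1, 2, 0, 3): (-1) + (-3) + 7 + 14 = 17
σ = (1, 2, 3, 0): (-1) + (-3) + (-8) + 25 = 13
σ = (1, 3, 0, 2): (-1) + (-2) + 7 + 14 = 18
σ = (1, 3, 2, 0): (-1) + (-2) + 19 + 25 = 41
σ = (2, 0, 1, 3): 2 + (-5) + 27 + 14 = 38
σ = (2, 0, 3, 1): 2 + (-5) + (-8) + 23 = 12
σ = (2, 1, 0, 3): 2 + (-2) + 7 + 14 = 21
σ = (2, 1, 3, 0): 2 + (-2) + (-8) + 25 = 17
σ = (2, 3, 0, 1): 2 + (-2) + 7 + 23 = 30
σ = (2, 3, 1, 0): 2 + (-2) + 27 + 25 = 52
σ = (3, 0, 1, 2): (-5) + (-5) + 27 + 14 = 31
σ = (3, 0, 2, 1): (-5) + (-5) + 19 + 23 = 32
σ = (3, 1, 0, 2): (-5) + (-2) + 7 + 14 = 14
σ = (3, 1, 2, 0): (-5) + (-2) + 19 + 25 = 37
σ = (3, 2, 0, 1): (-5) + (-3) + 7 + 23 = 22
σ = (3, 2, 1, 0): (-5) + (-3) + 27 + 25 = 44
Optimal value attained by: σ = (2, 3, 1, 0).
Answer: det⊕(C) = 52; verdict: NONSINGULAR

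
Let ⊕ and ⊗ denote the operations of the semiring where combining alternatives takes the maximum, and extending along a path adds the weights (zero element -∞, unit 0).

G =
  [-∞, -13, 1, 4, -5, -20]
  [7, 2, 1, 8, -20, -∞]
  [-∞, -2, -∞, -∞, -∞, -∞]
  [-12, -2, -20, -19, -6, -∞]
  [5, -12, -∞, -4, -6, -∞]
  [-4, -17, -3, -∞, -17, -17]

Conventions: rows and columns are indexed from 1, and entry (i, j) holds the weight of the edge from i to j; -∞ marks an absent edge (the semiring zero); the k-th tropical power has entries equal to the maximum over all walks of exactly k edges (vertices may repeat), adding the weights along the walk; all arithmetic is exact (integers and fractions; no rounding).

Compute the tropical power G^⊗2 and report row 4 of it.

G^⊗2:
  [0, 2, -12, -5, -2, -37]
  [9, 6, 8, 11, 2, -13]
  [5, 0, -1, 6, -22, -∞]
  [5, 0, -1, 6, -12, -32]
  [-1, -6, 6, 9, 0, -15]
  [-10, -5, -3, 0, -9, -24]
Answer: row 4 of G^⊗2 = [5, 0, -1, 6, -12, -32]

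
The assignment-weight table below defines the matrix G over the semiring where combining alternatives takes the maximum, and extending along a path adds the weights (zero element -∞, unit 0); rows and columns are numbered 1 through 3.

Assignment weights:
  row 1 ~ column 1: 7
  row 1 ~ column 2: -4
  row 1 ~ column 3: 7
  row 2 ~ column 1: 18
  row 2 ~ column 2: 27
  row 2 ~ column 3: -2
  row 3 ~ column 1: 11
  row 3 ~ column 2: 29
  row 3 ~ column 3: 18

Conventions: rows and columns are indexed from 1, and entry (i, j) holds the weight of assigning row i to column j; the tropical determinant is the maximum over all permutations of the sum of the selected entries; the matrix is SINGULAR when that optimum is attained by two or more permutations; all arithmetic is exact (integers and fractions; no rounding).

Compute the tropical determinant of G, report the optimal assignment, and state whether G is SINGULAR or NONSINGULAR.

σ = (1, 2, 3): 7 + 27 + 18 = 52
σ = (1, 3, 2): 7 + (-2) + 29 = 34
σ = (2, 1, 3): (-4) + 18 + 18 = 32
σ = (2, 3, 1): (-4) + (-2) + 11 = 5
σ = (3, 1, 2): 7 + 18 + 29 = 54
σ = (3, 2, 1): 7 + 27 + 11 = 45
Optimal value attained by: σ = (3, 1, 2).
Answer: det⊕(G) = 54; verdict: NONSINGULAR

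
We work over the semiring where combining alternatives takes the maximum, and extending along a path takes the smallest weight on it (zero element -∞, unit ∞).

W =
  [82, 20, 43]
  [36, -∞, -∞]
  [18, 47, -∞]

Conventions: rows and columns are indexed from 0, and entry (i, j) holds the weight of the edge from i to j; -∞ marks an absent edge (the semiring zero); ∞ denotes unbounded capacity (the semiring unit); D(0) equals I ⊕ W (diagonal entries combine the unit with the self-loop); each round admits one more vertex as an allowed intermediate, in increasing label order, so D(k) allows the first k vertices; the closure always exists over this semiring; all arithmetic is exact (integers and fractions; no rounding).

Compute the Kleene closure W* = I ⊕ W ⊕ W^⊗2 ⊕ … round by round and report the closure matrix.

D(0):
  [∞, 20, 43]
  [36, ∞, -∞]
  [18, 47, ∞]
D(1):
  [∞, 20, 43]
  [36, ∞, 36]
  [18, 47, ∞]
D(2):
  [∞, 20, 43]
  [36, ∞, 36]
  [36, 47, ∞]
D(3):
  [∞, 43, 43]
  [36, ∞, 36]
  [36, 47, ∞]
Answer: W* = [[∞, 43, 43], [36, ∞, 36], [36, 47, ∞]]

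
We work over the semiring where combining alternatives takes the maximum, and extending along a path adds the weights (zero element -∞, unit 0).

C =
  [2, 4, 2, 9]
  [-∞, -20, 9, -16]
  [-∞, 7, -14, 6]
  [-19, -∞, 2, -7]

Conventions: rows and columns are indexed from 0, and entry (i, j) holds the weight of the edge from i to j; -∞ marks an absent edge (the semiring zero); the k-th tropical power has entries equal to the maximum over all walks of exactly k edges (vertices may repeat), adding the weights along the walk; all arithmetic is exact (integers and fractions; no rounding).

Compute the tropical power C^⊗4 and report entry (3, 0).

C^⊗2:
  [4, 9, 13, 11]
  [-35, 16, -5, 15]
  [-13, -7, 16, -1]
  [-17, 9, -5, 8]
C^⊗3:
  [6, 20, 18, 19]
  [-4, 2, 25, 8]
  [-11, 23, 2, 22]
  [-11, 2, 18, 1]
C^⊗4:
  [8, 25, 29, 24]
  [-2, 32, 11, 31]
  [3, 9, 32, 15]
  [-9, 25, 11, 24]
Key observation: the optimum is the walk 3->2->3->0->0, with weight 2 + 6 + (-19) + 2 = -9.
Optimal value attained by: walk 3->2->3->0->0.
Answer: (C^⊗4)[3][0] = -9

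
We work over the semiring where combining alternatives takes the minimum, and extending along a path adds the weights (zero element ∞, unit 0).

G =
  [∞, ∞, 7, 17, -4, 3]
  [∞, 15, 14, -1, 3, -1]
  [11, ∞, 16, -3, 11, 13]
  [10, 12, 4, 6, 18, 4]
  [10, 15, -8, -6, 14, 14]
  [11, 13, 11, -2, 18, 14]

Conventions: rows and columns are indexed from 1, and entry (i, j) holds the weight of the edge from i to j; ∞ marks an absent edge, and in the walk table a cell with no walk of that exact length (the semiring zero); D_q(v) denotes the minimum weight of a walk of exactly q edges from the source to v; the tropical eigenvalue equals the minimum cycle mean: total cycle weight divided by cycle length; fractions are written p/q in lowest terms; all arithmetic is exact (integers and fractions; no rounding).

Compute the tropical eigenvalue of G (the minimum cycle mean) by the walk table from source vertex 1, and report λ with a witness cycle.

q=0: [0, ∞, ∞, ∞, ∞, ∞]
q=1: [∞, ∞, 7, 17, -4, 3]
q=2: [6, 11, -12, -10, 10, 10]
q=3: [-1, 2, -6, -15, -1, -6]
q=4: [-5, -3, -11, -9, -5, -11]
q=5: [0, 2, -13, -14, -9, -5]
q=6: [-4, -2, -17, -16, -4, -10]
Optimal cycle mean attained by: cycle 1->5->3->4->1, total (-4) + (-8) + (-3) + 10, length 4.
Answer: λ = -5/4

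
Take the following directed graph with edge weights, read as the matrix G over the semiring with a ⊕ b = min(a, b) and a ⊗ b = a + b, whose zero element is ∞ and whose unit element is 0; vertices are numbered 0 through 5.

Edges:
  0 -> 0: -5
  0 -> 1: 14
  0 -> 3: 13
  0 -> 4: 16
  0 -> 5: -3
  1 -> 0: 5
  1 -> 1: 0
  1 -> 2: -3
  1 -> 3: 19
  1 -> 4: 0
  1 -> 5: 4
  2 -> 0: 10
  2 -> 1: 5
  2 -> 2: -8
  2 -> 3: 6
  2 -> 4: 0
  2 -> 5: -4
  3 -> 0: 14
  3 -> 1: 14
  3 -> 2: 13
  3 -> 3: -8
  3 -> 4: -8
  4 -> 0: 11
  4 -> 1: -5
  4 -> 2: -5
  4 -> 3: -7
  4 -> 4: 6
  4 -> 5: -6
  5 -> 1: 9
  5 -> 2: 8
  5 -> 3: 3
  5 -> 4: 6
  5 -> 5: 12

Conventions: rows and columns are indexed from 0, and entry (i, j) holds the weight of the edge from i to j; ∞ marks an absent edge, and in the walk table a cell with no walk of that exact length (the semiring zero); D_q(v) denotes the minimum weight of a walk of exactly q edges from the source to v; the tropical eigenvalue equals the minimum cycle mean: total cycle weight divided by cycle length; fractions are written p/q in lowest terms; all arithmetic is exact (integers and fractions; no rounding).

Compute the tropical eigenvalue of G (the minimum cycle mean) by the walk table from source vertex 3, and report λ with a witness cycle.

q=0: [∞, ∞, ∞, 0, ∞, ∞]
q=1: [14, 14, 13, -8, -8, ∞]
q=2: [3, -13, -13, -16, -16, -14]
q=3: [-8, -21, -21, -24, -24, -22]
q=4: [-16, -29, -29, -32, -32, -30]
q=5: [-24, -37, -37, -40, -40, -38]
q=6: [-32, -45, -45, -48, -48, -46]
Optimal cycle mean attained by: cycle 2->2, total (-8), length 1.
Answer: λ = -8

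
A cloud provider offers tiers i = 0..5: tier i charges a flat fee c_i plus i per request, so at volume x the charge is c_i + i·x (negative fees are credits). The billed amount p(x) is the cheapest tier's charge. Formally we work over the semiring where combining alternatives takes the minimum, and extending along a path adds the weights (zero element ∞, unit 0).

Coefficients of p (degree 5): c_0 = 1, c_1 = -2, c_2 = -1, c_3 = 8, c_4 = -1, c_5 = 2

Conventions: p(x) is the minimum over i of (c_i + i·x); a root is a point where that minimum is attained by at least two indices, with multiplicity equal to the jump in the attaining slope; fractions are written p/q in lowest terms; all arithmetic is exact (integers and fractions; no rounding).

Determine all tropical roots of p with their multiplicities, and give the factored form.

hull edge (i=0, c=1) to (i=1, c=-2): slope -3, span 1
hull edge (i=1, c=-2) to (i=4, c=-1): slope 1/3, span 3
hull edge (i=4, c=-1) to (i=5, c=2): slope 3, span 1
Factored form: p(x) = 2 ⊗ (x ⊕ (-3)) ⊗ (x ⊕ (-1/3)) ⊗ (x ⊕ (-1/3)) ⊗ (x ⊕ (-1/3)) ⊗ (x ⊕ 3)
Answer: roots = -3 (mult 1), -1/3 (mult 3), 3 (mult 1)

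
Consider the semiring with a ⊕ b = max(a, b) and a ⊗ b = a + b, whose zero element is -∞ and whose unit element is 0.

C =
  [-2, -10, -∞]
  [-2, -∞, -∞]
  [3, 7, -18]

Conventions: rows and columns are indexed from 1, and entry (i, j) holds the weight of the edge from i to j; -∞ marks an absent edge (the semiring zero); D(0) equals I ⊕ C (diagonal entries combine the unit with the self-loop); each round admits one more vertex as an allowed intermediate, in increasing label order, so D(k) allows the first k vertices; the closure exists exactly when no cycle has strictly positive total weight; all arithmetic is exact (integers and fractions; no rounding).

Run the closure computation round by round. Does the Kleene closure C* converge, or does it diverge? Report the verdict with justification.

D(0):
  [0, -10, -∞]
  [-2, 0, -∞]
  [3, 7, 0]
D(1):
  [0, -10, -∞]
  [-2, 0, -∞]
  [3, 7, 0]
D(2):
  [0, -10, -∞]
  [-2, 0, -∞]
  [5, 7, 0]
D(3):
  [0, -10, -∞]
  [-2, 0, -∞]
  [5, 7, 0]
Key observation: every diagonal entry stays at the unit through all rounds, so no improving cycle exists.
Answer: CONVERGES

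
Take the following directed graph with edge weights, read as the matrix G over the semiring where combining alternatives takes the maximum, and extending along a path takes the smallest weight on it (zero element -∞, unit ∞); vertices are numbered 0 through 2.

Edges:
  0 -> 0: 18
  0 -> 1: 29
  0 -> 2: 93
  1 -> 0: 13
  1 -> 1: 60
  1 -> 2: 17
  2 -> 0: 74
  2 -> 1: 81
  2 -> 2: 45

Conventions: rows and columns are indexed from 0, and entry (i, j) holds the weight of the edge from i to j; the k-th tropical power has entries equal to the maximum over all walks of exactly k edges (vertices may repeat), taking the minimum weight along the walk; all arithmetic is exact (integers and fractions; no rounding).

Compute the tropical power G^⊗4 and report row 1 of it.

G^⊗2:
  [74, 81, 45]
  [17, 60, 17]
  [45, 60, 74]
G^⊗3:
  [45, 60, 74]
  [17, 60, 17]
  [74, 74, 45]
G^⊗4:
  [74, 74, 45]
  [17, 60, 17]
  [45, 60, 74]
Answer: row 1 of G^⊗4 = [17, 60, 17]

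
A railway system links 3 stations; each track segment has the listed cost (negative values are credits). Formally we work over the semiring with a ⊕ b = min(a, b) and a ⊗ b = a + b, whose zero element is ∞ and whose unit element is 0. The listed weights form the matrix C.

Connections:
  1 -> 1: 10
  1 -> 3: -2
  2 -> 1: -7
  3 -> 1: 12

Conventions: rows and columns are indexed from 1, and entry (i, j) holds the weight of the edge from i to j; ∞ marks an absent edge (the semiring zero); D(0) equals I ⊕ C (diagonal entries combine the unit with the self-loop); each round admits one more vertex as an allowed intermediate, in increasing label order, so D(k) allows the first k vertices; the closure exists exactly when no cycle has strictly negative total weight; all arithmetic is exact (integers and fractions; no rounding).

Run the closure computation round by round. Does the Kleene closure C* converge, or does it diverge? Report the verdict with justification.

D(0):
  [0, ∞, -2]
  [-7, 0, ∞]
  [12, ∞, 0]
D(1):
  [0, ∞, -2]
  [-7, 0, -9]
  [12, ∞, 0]
D(2):
  [0, ∞, -2]
  [-7, 0, -9]
  [12, ∞, 0]
D(3):
  [0, ∞, -2]
  [-7, 0, -9]
  [12, ∞, 0]
Key observation: every diagonal entry stays at the unit through all rounds, so no improving cycle exists.
Answer: CONVERGES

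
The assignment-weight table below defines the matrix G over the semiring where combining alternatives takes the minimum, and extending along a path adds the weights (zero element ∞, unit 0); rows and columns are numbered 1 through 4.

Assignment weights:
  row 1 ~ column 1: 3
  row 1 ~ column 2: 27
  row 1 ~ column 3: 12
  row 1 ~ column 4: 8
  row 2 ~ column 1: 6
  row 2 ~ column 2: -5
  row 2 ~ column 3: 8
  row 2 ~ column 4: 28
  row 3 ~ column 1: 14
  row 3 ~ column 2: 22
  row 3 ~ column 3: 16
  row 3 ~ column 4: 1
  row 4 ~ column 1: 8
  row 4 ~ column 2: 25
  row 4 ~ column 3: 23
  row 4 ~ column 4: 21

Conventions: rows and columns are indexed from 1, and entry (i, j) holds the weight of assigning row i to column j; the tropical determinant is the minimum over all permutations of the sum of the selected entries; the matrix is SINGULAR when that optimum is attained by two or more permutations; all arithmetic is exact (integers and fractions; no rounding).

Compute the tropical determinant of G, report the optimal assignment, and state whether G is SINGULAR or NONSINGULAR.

σ = (1, 2, 3, 4): 3 + (-5) + 16 + 21 = 35
σ = (1, 2, 4, 3): 3 + (-5) + 1 + 23 = 22
σ = (1, 3, 2, 4): 3 + 8 + 22 + 21 = 54
σ = (1, 3, 4, 2): 3 + 8 + 1 + 25 = 37
σ = (1, 4, 2, 3): 3 + 28 + 22 + 23 = 76
σ = (1, 4, 3, 2): 3 + 28 + 16 + 25 = 72
σ = (2, 1, 3, 4): 27 + 6 + 16 + 21 = 70
σ = (2, 1, 4, 3): 27 + 6 + 1 + 23 = 57
σ = (2, 3, 1, 4): 27 + 8 + 14 + 21 = 70
σ = (2, 3, 4, 1): 27 + 8 + 1 + 8 = 44
σ = (2, 4, 1, 3): 27 + 28 + 14 + 23 = 92
σ = (2, 4, 3, 1): 27 + 28 + 16 + 8 = 79
σ = (3, 1, 2, 4): 12 + 6 + 22 + 21 = 61
σ = (3, 1, 4, 2): 12 + 6 + 1 + 25 = 44
σ = (3, 2, 1, 4): 12 + (-5) + 14 + 21 = 42
σ = (3, 2, 4, 1): 12 + (-5) + 1 + 8 = 16
σ = (3, 4, 1, 2): 12 + 28 + 14 + 25 = 79
σ = (3, 4, 2, 1): 12 + 28 + 22 + 8 = 70
σ = (4, 1, 2, 3): 8 + 6 + 22 + 23 = 59
σ = (4, 1, 3, 2): 8 + 6 + 16 + 25 = 55
σ = (4, 2, 1, 3): 8 + (-5) + 14 + 23 = 40
σ = (4, 2, 3, 1): 8 + (-5) + 16 + 8 = 27
σ = (4, 3, 1, 2): 8 + 8 + 14 + 25 = 55
σ = (4, 3, 2, 1): 8 + 8 + 22 + 8 = 46
Optimal value attained by: σ = (3, 2, 4, 1).
Answer: det⊕(G) = 16; verdict: NONSINGULAR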